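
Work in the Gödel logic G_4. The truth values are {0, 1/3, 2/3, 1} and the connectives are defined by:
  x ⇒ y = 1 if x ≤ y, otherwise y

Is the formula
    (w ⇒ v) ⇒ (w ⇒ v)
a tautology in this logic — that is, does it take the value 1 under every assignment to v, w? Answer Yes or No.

v = 0, w = 0 ↦ 1
v = 0, w = 1/3 ↦ 1
v = 0, w = 2/3 ↦ 1
v = 0, w = 1 ↦ 1
v = 1/3, w = 0 ↦ 1
v = 1/3, w = 1/3 ↦ 1
v = 1/3, w = 2/3 ↦ 1
v = 1/3, w = 1 ↦ 1
v = 2/3, w = 0 ↦ 1
v = 2/3, w = 1/3 ↦ 1
v = 2/3, w = 2/3 ↦ 1
v = 2/3, w = 1 ↦ 1
v = 1, w = 0 ↦ 1
v = 1, w = 1/3 ↦ 1
v = 1, w = 2/3 ↦ 1
v = 1, w = 1 ↦ 1
Every assignment gives a value ≥ 1.

Yes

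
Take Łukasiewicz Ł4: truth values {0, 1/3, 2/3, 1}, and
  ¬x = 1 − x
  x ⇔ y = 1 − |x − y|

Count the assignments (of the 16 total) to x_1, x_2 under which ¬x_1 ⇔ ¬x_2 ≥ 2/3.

x_1 = 0, x_2 = 0 ↦ 1  ≥
x_1 = 0, x_2 = 1/3 ↦ 2/3  ≥
x_1 = 0, x_2 = 2/3 ↦ 1/3  <
x_1 = 0, x_2 = 1 ↦ 0  <
x_1 = 1/3, x_2 = 0 ↦ 2/3  ≥
x_1 = 1/3, x_2 = 1/3 ↦ 1  ≥
x_1 = 1/3, x_2 = 2/3 ↦ 2/3  ≥
x_1 = 1/3, x_2 = 1 ↦ 1/3  <
x_1 = 2/3, x_2 = 0 ↦ 1/3  <
x_1 = 2/3, x_2 = 1/3 ↦ 2/3  ≥
x_1 = 2/3, x_2 = 2/3 ↦ 1  ≥
x_1 = 2/3, x_2 = 1 ↦ 2/3  ≥
x_1 = 1, x_2 = 0 ↦ 0  <
x_1 = 1, x_2 = 1/3 ↦ 1/3  <
x_1 = 1, x_2 = 2/3 ↦ 2/3  ≥
x_1 = 1, x_2 = 1 ↦ 1  ≥
So 10 of the 16 assignments meet the threshold.

10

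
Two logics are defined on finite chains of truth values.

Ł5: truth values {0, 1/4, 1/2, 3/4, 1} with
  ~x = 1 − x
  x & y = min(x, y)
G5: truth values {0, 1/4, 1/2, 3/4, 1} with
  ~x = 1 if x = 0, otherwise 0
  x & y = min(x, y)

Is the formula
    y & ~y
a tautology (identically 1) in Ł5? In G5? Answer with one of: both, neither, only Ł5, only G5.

neither

In Ł5: at y = 0 the value is 0 — not a tautology.
In G5: at y = 0 the value is 0 — not a tautology.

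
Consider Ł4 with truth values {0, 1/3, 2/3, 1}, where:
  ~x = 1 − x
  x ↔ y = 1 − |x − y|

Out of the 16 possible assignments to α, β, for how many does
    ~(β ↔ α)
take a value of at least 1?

2

α = 0, β = 0 ↦ 0  <
α = 0, β = 1/3 ↦ 1/3  <
α = 0, β = 2/3 ↦ 2/3  <
α = 0, β = 1 ↦ 1  ≥
α = 1/3, β = 0 ↦ 1/3  <
α = 1/3, β = 1/3 ↦ 0  <
α = 1/3, β = 2/3 ↦ 1/3  <
α = 1/3, β = 1 ↦ 2/3  <
α = 2/3, β = 0 ↦ 2/3  <
α = 2/3, β = 1/3 ↦ 1/3  <
α = 2/3, β = 2/3 ↦ 0  <
α = 2/3, β = 1 ↦ 1/3  <
α = 1, β = 0 ↦ 1  ≥
α = 1, β = 1/3 ↦ 2/3  <
α = 1, β = 2/3 ↦ 1/3  <
α = 1, β = 1 ↦ 0  <
So 2 of the 16 assignments meet the threshold.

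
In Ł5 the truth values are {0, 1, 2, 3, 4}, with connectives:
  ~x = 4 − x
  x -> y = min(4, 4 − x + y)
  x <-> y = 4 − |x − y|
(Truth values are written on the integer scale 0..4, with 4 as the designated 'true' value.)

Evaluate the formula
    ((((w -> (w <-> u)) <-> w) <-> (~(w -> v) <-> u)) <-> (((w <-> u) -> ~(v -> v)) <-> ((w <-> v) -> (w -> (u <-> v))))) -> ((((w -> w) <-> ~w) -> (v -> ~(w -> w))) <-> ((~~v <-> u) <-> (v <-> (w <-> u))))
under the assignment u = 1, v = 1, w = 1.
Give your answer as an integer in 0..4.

3

w <-> u = 1 <-> 1 = 4
w -> (w <-> u) = 1 -> 4 = 4
(w -> (w <-> u)) <-> w = 4 <-> 1 = 1
w -> v = 1 -> 1 = 4
~(w -> v) = ~4 = 0
~(w -> v) <-> u = 0 <-> 1 = 3
((w -> (w <-> u)) <-> w) <-> (~(w -> v) <-> u) = 1 <-> 3 = 2
w <-> u = 1 <-> 1 = 4
v -> v = 1 -> 1 = 4
~(v -> v) = ~4 = 0
(w <-> u) -> ~(v -> v) = 4 -> 0 = 0
w <-> v = 1 <-> 1 = 4
u <-> v = 1 <-> 1 = 4
w -> (u <-> v) = 1 -> 4 = 4
(w <-> v) -> (w -> (u <-> v)) = 4 -> 4 = 4
((w <-> u) -> ~(v -> v)) <-> ((w <-> v) -> (w -> (u <-> v))) = 0 <-> 4 = 0
(((w -> (w <-> u)) <-> w) <-> (~(w -> v) <-> u)) <-> (((w <-> u) -> ~(v -> v)) <-> ((w <-> v) -> (w -> (u <-> v)))) = 2 <-> 0 = 2
w -> w = 1 -> 1 = 4
~w = ~1 = 3
(w -> w) <-> ~w = 4 <-> 3 = 3
w -> w = 1 -> 1 = 4
~(w -> w) = ~4 = 0
v -> ~(w -> w) = 1 -> 0 = 3
((w -> w) <-> ~w) -> (v -> ~(w -> w)) = 3 -> 3 = 4
~v = ~1 = 3
~~v = ~3 = 1
~~v <-> u = 1 <-> 1 = 4
w <-> u = 1 <-> 1 = 4
v <-> (w <-> u) = 1 <-> 4 = 1
(~~v <-> u) <-> (v <-> (w <-> u)) = 4 <-> 1 = 1
(((w -> w) <-> ~w) -> (v -> ~(w -> w))) <-> ((~~v <-> u) <-> (v <-> (w <-> u))) = 4 <-> 1 = 1
((((w -> (w <-> u)) <-> w) <-> (~(w -> v) <-> u)) <-> (((w <-> u) -> ~(v -> v)) <-> ((w <-> v) -> (w -> (u <-> v))))) -> ((((w -> w) <-> ~w) -> (v -> ~(w -> w))) <-> ((~~v <-> u) <-> (v <-> (w <-> u)))) = 2 -> 1 = 3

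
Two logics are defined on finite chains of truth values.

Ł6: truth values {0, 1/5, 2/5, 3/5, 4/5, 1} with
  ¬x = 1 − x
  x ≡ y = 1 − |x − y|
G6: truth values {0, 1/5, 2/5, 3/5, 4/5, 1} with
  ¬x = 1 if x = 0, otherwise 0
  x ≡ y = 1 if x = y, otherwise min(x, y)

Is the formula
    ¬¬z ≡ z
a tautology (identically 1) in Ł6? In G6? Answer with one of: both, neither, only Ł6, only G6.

In Ł6: every assignment gives 1 — tautology.
In G6: at z = 1/5 the value is 1/5 — not a tautology.

only Ł6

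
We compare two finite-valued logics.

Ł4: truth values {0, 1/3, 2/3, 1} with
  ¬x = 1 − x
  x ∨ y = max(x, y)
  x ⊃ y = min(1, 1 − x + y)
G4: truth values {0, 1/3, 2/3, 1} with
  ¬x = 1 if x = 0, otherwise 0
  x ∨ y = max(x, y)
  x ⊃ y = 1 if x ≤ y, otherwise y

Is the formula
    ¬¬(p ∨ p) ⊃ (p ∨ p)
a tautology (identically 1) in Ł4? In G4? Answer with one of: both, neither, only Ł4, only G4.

In Ł4: every assignment gives 1 — tautology.
In G4: at p = 1/3 the value is 1/3 — not a tautology.

only Ł4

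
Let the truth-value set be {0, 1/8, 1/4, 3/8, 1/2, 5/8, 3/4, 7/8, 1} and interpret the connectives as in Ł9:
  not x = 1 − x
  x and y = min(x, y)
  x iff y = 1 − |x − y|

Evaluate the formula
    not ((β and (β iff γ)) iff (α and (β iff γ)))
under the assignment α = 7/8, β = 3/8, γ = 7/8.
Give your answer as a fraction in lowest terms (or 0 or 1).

1/8

β iff γ = 3/8 iff 7/8 = 1/2
β and (β iff γ) = 3/8 and 1/2 = 3/8
β iff γ = 3/8 iff 7/8 = 1/2
α and (β iff γ) = 7/8 and 1/2 = 1/2
(β and (β iff γ)) iff (α and (β iff γ)) = 3/8 iff 1/2 = 7/8
not ((β and (β iff γ)) iff (α and (β iff γ))) = not 7/8 = 1/8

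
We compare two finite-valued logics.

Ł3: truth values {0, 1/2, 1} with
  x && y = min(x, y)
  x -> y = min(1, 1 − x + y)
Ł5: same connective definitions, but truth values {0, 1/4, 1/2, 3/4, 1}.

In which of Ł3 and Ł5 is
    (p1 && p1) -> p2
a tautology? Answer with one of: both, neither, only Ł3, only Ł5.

neither

In Ł3: at p1 = 1/2, p2 = 0 the value is 1/2 — not a tautology.
In Ł5: at p1 = 1/4, p2 = 0 the value is 3/4 — not a tautology.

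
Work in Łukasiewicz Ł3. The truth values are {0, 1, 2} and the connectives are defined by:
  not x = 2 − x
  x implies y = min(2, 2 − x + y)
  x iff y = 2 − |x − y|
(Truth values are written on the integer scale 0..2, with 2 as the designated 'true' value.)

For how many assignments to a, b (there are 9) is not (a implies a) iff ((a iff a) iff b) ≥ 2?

3

a = 0, b = 0 ↦ 2  ≥
a = 0, b = 1 ↦ 1  <
a = 0, b = 2 ↦ 0  <
a = 1, b = 0 ↦ 2  ≥
a = 1, b = 1 ↦ 1  <
a = 1, b = 2 ↦ 0  <
a = 2, b = 0 ↦ 2  ≥
a = 2, b = 1 ↦ 1  <
a = 2, b = 2 ↦ 0  <
So 3 of the 9 assignments meet the threshold.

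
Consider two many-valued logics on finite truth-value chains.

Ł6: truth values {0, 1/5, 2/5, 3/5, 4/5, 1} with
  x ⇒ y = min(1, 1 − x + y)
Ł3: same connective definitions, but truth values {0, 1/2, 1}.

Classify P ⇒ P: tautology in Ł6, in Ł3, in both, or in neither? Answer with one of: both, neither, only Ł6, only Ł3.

both

In Ł6: every assignment gives 1 — tautology.
In Ł3: every assignment gives 1 — tautology.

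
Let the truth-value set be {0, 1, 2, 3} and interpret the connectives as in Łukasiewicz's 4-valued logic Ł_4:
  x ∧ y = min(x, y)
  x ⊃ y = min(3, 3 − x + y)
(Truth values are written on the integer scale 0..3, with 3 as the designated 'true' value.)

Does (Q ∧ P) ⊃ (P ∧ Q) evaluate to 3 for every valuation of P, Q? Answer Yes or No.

P = 0, Q = 0 ↦ 3
P = 0, Q = 1 ↦ 3
P = 0, Q = 2 ↦ 3
P = 0, Q = 3 ↦ 3
P = 1, Q = 0 ↦ 3
P = 1, Q = 1 ↦ 3
P = 1, Q = 2 ↦ 3
P = 1, Q = 3 ↦ 3
P = 2, Q = 0 ↦ 3
P = 2, Q = 1 ↦ 3
P = 2, Q = 2 ↦ 3
P = 2, Q = 3 ↦ 3
P = 3, Q = 0 ↦ 3
P = 3, Q = 1 ↦ 3
P = 3, Q = 2 ↦ 3
P = 3, Q = 3 ↦ 3
Every assignment gives a value ≥ 3.

Yes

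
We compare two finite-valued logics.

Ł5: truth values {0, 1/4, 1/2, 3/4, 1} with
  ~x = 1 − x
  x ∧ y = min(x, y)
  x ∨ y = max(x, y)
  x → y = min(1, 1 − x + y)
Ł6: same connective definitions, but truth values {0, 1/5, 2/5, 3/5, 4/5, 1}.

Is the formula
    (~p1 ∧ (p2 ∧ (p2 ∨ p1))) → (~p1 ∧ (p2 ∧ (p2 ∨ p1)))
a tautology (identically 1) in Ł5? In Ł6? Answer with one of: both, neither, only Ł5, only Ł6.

In Ł5: every assignment gives 1 — tautology.
In Ł6: every assignment gives 1 — tautology.

both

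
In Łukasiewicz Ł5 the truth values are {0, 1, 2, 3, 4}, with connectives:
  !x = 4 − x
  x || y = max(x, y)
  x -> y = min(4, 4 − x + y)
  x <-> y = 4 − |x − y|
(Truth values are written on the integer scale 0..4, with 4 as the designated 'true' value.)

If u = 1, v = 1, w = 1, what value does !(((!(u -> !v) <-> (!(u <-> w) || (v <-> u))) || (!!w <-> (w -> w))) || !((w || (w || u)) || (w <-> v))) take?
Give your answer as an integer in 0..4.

3

!v = !1 = 3
u -> !v = 1 -> 3 = 4
!(u -> !v) = !4 = 0
u <-> w = 1 <-> 1 = 4
!(u <-> w) = !4 = 0
v <-> u = 1 <-> 1 = 4
!(u <-> w) || (v <-> u) = 0 || 4 = 4
!(u -> !v) <-> (!(u <-> w) || (v <-> u)) = 0 <-> 4 = 0
!w = !1 = 3
!!w = !3 = 1
w -> w = 1 -> 1 = 4
!!w <-> (w -> w) = 1 <-> 4 = 1
(!(u -> !v) <-> (!(u <-> w) || (v <-> u))) || (!!w <-> (w -> w)) = 0 || 1 = 1
w || u = 1 || 1 = 1
w || (w || u) = 1 || 1 = 1
w <-> v = 1 <-> 1 = 4
(w || (w || u)) || (w <-> v) = 1 || 4 = 4
!((w || (w || u)) || (w <-> v)) = !4 = 0
((!(u -> !v) <-> (!(u <-> w) || (v <-> u))) || (!!w <-> (w -> w))) || !((w || (w || u)) || (w <-> v)) = 1 || 0 = 1
!(((!(u -> !v) <-> (!(u <-> w) || (v <-> u))) || (!!w <-> (w -> w))) || !((w || (w || u)) || (w <-> v))) = !1 = 3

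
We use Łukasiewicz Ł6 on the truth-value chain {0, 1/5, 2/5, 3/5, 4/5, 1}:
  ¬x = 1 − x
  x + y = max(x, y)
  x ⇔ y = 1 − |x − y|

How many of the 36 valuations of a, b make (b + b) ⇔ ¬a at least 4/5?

16

value 1: 6 assignments (counts)
value 4/5: 10 assignments (counts)
value 3/5: 8 assignments
value 2/5: 6 assignments
value 1/5: 4 assignments
value 0: 2 assignments
So 16 of the 36 assignments meet the threshold.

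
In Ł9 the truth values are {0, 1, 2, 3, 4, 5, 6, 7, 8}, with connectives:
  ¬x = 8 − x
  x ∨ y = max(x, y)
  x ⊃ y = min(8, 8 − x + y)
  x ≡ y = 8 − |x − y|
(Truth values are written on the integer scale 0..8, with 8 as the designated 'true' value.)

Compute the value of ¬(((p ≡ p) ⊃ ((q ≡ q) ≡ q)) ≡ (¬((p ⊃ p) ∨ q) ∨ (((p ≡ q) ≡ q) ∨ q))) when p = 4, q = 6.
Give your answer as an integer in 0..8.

2

p ≡ p = 4 ≡ 4 = 8
q ≡ q = 6 ≡ 6 = 8
(q ≡ q) ≡ q = 8 ≡ 6 = 6
(p ≡ p) ⊃ ((q ≡ q) ≡ q) = 8 ⊃ 6 = 6
p ⊃ p = 4 ⊃ 4 = 8
(p ⊃ p) ∨ q = 8 ∨ 6 = 8
¬((p ⊃ p) ∨ q) = ¬8 = 0
p ≡ q = 4 ≡ 6 = 6
(p ≡ q) ≡ q = 6 ≡ 6 = 8
((p ≡ q) ≡ q) ∨ q = 8 ∨ 6 = 8
¬((p ⊃ p) ∨ q) ∨ (((p ≡ q) ≡ q) ∨ q) = 0 ∨ 8 = 8
((p ≡ p) ⊃ ((q ≡ q) ≡ q)) ≡ (¬((p ⊃ p) ∨ q) ∨ (((p ≡ q) ≡ q) ∨ q)) = 6 ≡ 8 = 6
¬(((p ≡ p) ⊃ ((q ≡ q) ≡ q)) ≡ (¬((p ⊃ p) ∨ q) ∨ (((p ≡ q) ≡ q) ∨ q))) = ¬6 = 2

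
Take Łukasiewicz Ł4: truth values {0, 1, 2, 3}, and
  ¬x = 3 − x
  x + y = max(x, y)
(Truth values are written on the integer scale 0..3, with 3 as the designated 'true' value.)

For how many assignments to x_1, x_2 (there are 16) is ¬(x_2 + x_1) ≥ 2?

x_1 = 0, x_2 = 0 ↦ 3  ≥
x_1 = 0, x_2 = 1 ↦ 2  ≥
x_1 = 0, x_2 = 2 ↦ 1  <
x_1 = 0, x_2 = 3 ↦ 0  <
x_1 = 1, x_2 = 0 ↦ 2  ≥
x_1 = 1, x_2 = 1 ↦ 2  ≥
x_1 = 1, x_2 = 2 ↦ 1  <
x_1 = 1, x_2 = 3 ↦ 0  <
x_1 = 2, x_2 = 0 ↦ 1  <
x_1 = 2, x_2 = 1 ↦ 1  <
x_1 = 2, x_2 = 2 ↦ 1  <
x_1 = 2, x_2 = 3 ↦ 0  <
x_1 = 3, x_2 = 0 ↦ 0  <
x_1 = 3, x_2 = 1 ↦ 0  <
x_1 = 3, x_2 = 2 ↦ 0  <
x_1 = 3, x_2 = 3 ↦ 0  <
So 4 of the 16 assignments meet the threshold.

4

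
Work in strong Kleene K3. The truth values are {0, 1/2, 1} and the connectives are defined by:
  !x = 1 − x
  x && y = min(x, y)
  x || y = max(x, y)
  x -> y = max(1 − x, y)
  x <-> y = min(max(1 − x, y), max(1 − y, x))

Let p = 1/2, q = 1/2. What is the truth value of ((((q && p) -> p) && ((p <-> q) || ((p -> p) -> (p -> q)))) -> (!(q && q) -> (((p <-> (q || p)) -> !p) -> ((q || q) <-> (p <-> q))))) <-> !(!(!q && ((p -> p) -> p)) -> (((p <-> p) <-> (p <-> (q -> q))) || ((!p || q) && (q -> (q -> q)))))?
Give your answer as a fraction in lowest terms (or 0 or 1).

1/2

q && p = 1/2 && 1/2 = 1/2
(q && p) -> p = 1/2 -> 1/2 = 1/2
p <-> q = 1/2 <-> 1/2 = 1/2
p -> p = 1/2 -> 1/2 = 1/2
p -> q = 1/2 -> 1/2 = 1/2
(p -> p) -> (p -> q) = 1/2 -> 1/2 = 1/2
(p <-> q) || ((p -> p) -> (p -> q)) = 1/2 || 1/2 = 1/2
((q && p) -> p) && ((p <-> q) || ((p -> p) -> (p -> q))) = 1/2 && 1/2 = 1/2
q && q = 1/2 && 1/2 = 1/2
!(q && q) = !1/2 = 1/2
q || p = 1/2 || 1/2 = 1/2
p <-> (q || p) = 1/2 <-> 1/2 = 1/2
!p = !1/2 = 1/2
(p <-> (q || p)) -> !p = 1/2 -> 1/2 = 1/2
q || q = 1/2 || 1/2 = 1/2
p <-> q = 1/2 <-> 1/2 = 1/2
(q || q) <-> (p <-> q) = 1/2 <-> 1/2 = 1/2
((p <-> (q || p)) -> !p) -> ((q || q) <-> (p <-> q)) = 1/2 -> 1/2 = 1/2
!(q && q) -> (((p <-> (q || p)) -> !p) -> ((q || q) <-> (p <-> q))) = 1/2 -> 1/2 = 1/2
(((q && p) -> p) && ((p <-> q) || ((p -> p) -> (p -> q)))) -> (!(q && q) -> (((p <-> (q || p)) -> !p) -> ((q || q) <-> (p <-> q)))) = 1/2 -> 1/2 = 1/2
!q = !1/2 = 1/2
p -> p = 1/2 -> 1/2 = 1/2
(p -> p) -> p = 1/2 -> 1/2 = 1/2
!q && ((p -> p) -> p) = 1/2 && 1/2 = 1/2
!(!q && ((p -> p) -> p)) = !1/2 = 1/2
p <-> p = 1/2 <-> 1/2 = 1/2
q -> q = 1/2 -> 1/2 = 1/2
p <-> (q -> q) = 1/2 <-> 1/2 = 1/2
(p <-> p) <-> (p <-> (q -> q)) = 1/2 <-> 1/2 = 1/2
!p = !1/2 = 1/2
!p || q = 1/2 || 1/2 = 1/2
q -> q = 1/2 -> 1/2 = 1/2
q -> (q -> q) = 1/2 -> 1/2 = 1/2
(!p || q) && (q -> (q -> q)) = 1/2 && 1/2 = 1/2
((p <-> p) <-> (p <-> (q -> q))) || ((!p || q) && (q -> (q -> q))) = 1/2 || 1/2 = 1/2
!(!q && ((p -> p) -> p)) -> (((p <-> p) <-> (p <-> (q -> q))) || ((!p || q) && (q -> (q -> q)))) = 1/2 -> 1/2 = 1/2
!(!(!q && ((p -> p) -> p)) -> (((p <-> p) <-> (p <-> (q -> q))) || ((!p || q) && (q -> (q -> q))))) = !1/2 = 1/2
((((q && p) -> p) && ((p <-> q) || ((p -> p) -> (p -> q)))) -> (!(q && q) -> (((p <-> (q || p)) -> !p) -> ((q || q) <-> (p <-> q))))) <-> !(!(!q && ((p -> p) -> p)) -> (((p <-> p) <-> (p <-> (q -> q))) || ((!p || q) && (q -> (q -> q))))) = 1/2 <-> 1/2 = 1/2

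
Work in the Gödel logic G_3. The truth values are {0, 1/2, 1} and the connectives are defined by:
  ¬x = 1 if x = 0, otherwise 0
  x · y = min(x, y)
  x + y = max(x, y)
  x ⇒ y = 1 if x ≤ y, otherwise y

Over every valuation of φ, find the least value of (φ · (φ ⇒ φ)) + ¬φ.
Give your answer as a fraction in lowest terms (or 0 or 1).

1/2

Take φ = 1/2:
φ ⇒ φ = 1/2 ⇒ 1/2 = 1
φ · (φ ⇒ φ) = 1/2 · 1 = 1/2
¬φ = ¬1/2 = 0
(φ · (φ ⇒ φ)) + ¬φ = 1/2 + 0 = 1/2
No assignment yields a value below 1/2, so this is the minimum.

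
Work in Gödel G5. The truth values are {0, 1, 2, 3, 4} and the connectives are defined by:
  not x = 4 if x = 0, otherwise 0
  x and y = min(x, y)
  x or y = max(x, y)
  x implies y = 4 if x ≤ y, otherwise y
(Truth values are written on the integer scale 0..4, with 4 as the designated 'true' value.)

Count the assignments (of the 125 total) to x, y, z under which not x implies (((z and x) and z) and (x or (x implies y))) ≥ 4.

100

value 4: 100 assignments (counts)
value 0: 25 assignments
So 100 of the 125 assignments meet the threshold.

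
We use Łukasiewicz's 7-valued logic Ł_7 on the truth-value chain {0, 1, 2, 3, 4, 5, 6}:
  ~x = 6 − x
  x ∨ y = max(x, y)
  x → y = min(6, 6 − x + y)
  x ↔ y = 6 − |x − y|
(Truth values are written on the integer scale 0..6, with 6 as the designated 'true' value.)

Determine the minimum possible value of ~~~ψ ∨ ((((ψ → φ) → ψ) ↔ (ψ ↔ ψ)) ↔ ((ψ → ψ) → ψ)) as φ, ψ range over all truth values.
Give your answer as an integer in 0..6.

3

Take φ = 0, ψ = 3:
~ψ = ~3 = 3
~~ψ = ~3 = 3
~~~ψ = ~3 = 3
ψ → φ = 3 → 0 = 3
(ψ → φ) → ψ = 3 → 3 = 6
ψ ↔ ψ = 3 ↔ 3 = 6
((ψ → φ) → ψ) ↔ (ψ ↔ ψ) = 6 ↔ 6 = 6
ψ → ψ = 3 → 3 = 6
(ψ → ψ) → ψ = 6 → 3 = 3
(((ψ → φ) → ψ) ↔ (ψ ↔ ψ)) ↔ ((ψ → ψ) → ψ) = 6 ↔ 3 = 3
~~~ψ ∨ ((((ψ → φ) → ψ) ↔ (ψ ↔ ψ)) ↔ ((ψ → ψ) → ψ)) = 3 ∨ 3 = 3
No assignment yields a value below 3, so this is the minimum.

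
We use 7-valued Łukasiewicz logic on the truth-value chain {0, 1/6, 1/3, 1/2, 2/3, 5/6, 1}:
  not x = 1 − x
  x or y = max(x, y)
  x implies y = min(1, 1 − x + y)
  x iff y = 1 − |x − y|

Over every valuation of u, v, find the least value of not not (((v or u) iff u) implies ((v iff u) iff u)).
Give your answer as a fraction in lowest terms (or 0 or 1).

0

Take u = 0, v = 0:
v or u = 0 or 0 = 0
(v or u) iff u = 0 iff 0 = 1
v iff u = 0 iff 0 = 1
(v iff u) iff u = 1 iff 0 = 0
((v or u) iff u) implies ((v iff u) iff u) = 1 implies 0 = 0
not (((v or u) iff u) implies ((v iff u) iff u)) = not 0 = 1
not not (((v or u) iff u) implies ((v iff u) iff u)) = not 1 = 0
No assignment yields a value below 0, so this is the minimum.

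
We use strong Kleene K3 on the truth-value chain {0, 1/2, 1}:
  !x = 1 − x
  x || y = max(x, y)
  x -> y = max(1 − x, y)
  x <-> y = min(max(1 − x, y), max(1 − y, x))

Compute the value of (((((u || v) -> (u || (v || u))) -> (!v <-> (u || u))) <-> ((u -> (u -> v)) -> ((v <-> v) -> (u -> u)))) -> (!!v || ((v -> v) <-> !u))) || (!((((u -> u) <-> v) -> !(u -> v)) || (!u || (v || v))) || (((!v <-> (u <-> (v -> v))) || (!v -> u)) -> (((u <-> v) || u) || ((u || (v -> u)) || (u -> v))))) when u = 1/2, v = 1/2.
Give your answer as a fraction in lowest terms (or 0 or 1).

u || v = 1/2 || 1/2 = 1/2
v || u = 1/2 || 1/2 = 1/2
u || (v || u) = 1/2 || 1/2 = 1/2
(u || v) -> (u || (v || u)) = 1/2 -> 1/2 = 1/2
!v = !1/2 = 1/2
u || u = 1/2 || 1/2 = 1/2
!v <-> (u || u) = 1/2 <-> 1/2 = 1/2
((u || v) -> (u || (v || u))) -> (!v <-> (u || u)) = 1/2 -> 1/2 = 1/2
u -> v = 1/2 -> 1/2 = 1/2
u -> (u -> v) = 1/2 -> 1/2 = 1/2
v <-> v = 1/2 <-> 1/2 = 1/2
u -> u = 1/2 -> 1/2 = 1/2
(v <-> v) -> (u -> u) = 1/2 -> 1/2 = 1/2
(u -> (u -> v)) -> ((v <-> v) -> (u -> u)) = 1/2 -> 1/2 = 1/2
(((u || v) -> (u || (v || u))) -> (!v <-> (u || u))) <-> ((u -> (u -> v)) -> ((v <-> v) -> (u -> u))) = 1/2 <-> 1/2 = 1/2
!v = !1/2 = 1/2
!!v = !1/2 = 1/2
v -> v = 1/2 -> 1/2 = 1/2
!u = !1/2 = 1/2
(v -> v) <-> !u = 1/2 <-> 1/2 = 1/2
!!v || ((v -> v) <-> !u) = 1/2 || 1/2 = 1/2
((((u || v) -> (u || (v || u))) -> (!v <-> (u || u))) <-> ((u -> (u -> v)) -> ((v <-> v) -> (u -> u)))) -> (!!v || ((v -> v) <-> !u)) = 1/2 -> 1/2 = 1/2
u -> u = 1/2 -> 1/2 = 1/2
(u -> u) <-> v = 1/2 <-> 1/2 = 1/2
u -> v = 1/2 -> 1/2 = 1/2
!(u -> v) = !1/2 = 1/2
((u -> u) <-> v) -> !(u -> v) = 1/2 -> 1/2 = 1/2
!u = !1/2 = 1/2
v || v = 1/2 || 1/2 = 1/2
!u || (v || v) = 1/2 || 1/2 = 1/2
(((u -> u) <-> v) -> !(u -> v)) || (!u || (v || v)) = 1/2 || 1/2 = 1/2
!((((u -> u) <-> v) -> !(u -> v)) || (!u || (v || v))) = !1/2 = 1/2
!v = !1/2 = 1/2
v -> v = 1/2 -> 1/2 = 1/2
u <-> (v -> v) = 1/2 <-> 1/2 = 1/2
!v <-> (u <-> (v -> v)) = 1/2 <-> 1/2 = 1/2
!v = !1/2 = 1/2
!v -> u = 1/2 -> 1/2 = 1/2
(!v <-> (u <-> (v -> v))) || (!v -> u) = 1/2 || 1/2 = 1/2
u <-> v = 1/2 <-> 1/2 = 1/2
(u <-> v) || u = 1/2 || 1/2 = 1/2
v -> u = 1/2 -> 1/2 = 1/2
u || (v -> u) = 1/2 || 1/2 = 1/2
u -> v = 1/2 -> 1/2 = 1/2
(u || (v -> u)) || (u -> v) = 1/2 || 1/2 = 1/2
((u <-> v) || u) || ((u || (v -> u)) || (u -> v)) = 1/2 || 1/2 = 1/2
((!v <-> (u <-> (v -> v))) || (!v -> u)) -> (((u <-> v) || u) || ((u || (v -> u)) || (u -> v))) = 1/2 -> 1/2 = 1/2
!((((u -> u) <-> v) -> !(u -> v)) || (!u || (v || v))) || (((!v <-> (u <-> (v -> v))) || (!v -> u)) -> (((u <-> v) || u) || ((u || (v -> u)) || (u -> v)))) = 1/2 || 1/2 = 1/2
(((((u || v) -> (u || (v || u))) -> (!v <-> (u || u))) <-> ((u -> (u -> v)) -> ((v <-> v) -> (u -> u)))) -> (!!v || ((v -> v) <-> !u))) || (!((((u -> u) <-> v) -> !(u -> v)) || (!u || (v || v))) || (((!v <-> (u <-> (v -> v))) || (!v -> u)) -> (((u <-> v) || u) || ((u || (v -> u)) || (u -> v))))) = 1/2 || 1/2 = 1/2

1/2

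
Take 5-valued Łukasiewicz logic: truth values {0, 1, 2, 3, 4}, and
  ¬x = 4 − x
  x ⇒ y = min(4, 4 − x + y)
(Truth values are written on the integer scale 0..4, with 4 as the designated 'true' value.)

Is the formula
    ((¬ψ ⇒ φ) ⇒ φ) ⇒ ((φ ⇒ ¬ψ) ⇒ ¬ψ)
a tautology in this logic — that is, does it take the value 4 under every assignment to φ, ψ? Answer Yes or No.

Yes

At φ = 0, ψ = 2, for instance:
¬ψ = ¬2 = 2
¬ψ ⇒ φ = 2 ⇒ 0 = 2
(¬ψ ⇒ φ) ⇒ φ = 2 ⇒ 0 = 2
φ ⇒ ¬ψ = 0 ⇒ 2 = 4
(φ ⇒ ¬ψ) ⇒ ¬ψ = 4 ⇒ 2 = 2
((¬ψ ⇒ φ) ⇒ φ) ⇒ ((φ ⇒ ¬ψ) ⇒ ¬ψ) = 2 ⇒ 2 = 4
and checking the remaining 24 assignments likewise gives ≥ 4 in every case.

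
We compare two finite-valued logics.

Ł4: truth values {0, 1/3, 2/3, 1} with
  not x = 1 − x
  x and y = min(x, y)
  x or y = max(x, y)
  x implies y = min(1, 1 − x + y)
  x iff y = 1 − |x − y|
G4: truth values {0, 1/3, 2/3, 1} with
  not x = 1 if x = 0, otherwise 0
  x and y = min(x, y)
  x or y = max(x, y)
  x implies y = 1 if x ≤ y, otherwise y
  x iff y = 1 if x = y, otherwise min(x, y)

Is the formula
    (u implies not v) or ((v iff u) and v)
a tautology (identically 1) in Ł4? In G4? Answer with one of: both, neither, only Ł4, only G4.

neither

In Ł4: at u = 1/3, v = 1 the value is 2/3 — not a tautology.
In G4: at u = 1/3, v = 1/3 the value is 1/3 — not a tautology.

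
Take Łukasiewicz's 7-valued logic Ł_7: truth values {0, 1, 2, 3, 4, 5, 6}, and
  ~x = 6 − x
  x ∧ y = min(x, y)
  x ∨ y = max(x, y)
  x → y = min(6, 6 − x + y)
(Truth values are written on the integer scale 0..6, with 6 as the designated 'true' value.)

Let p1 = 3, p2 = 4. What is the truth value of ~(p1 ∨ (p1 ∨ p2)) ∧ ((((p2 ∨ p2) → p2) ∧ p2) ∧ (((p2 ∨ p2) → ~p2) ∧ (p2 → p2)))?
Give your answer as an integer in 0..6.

2

p1 ∨ p2 = 3 ∨ 4 = 4
p1 ∨ (p1 ∨ p2) = 3 ∨ 4 = 4
~(p1 ∨ (p1 ∨ p2)) = ~4 = 2
p2 ∨ p2 = 4 ∨ 4 = 4
(p2 ∨ p2) → p2 = 4 → 4 = 6
((p2 ∨ p2) → p2) ∧ p2 = 6 ∧ 4 = 4
p2 ∨ p2 = 4 ∨ 4 = 4
~p2 = ~4 = 2
(p2 ∨ p2) → ~p2 = 4 → 2 = 4
p2 → p2 = 4 → 4 = 6
((p2 ∨ p2) → ~p2) ∧ (p2 → p2) = 4 ∧ 6 = 4
(((p2 ∨ p2) → p2) ∧ p2) ∧ (((p2 ∨ p2) → ~p2) ∧ (p2 → p2)) = 4 ∧ 4 = 4
~(p1 ∨ (p1 ∨ p2)) ∧ ((((p2 ∨ p2) → p2) ∧ p2) ∧ (((p2 ∨ p2) → ~p2) ∧ (p2 → p2))) = 2 ∧ 4 = 2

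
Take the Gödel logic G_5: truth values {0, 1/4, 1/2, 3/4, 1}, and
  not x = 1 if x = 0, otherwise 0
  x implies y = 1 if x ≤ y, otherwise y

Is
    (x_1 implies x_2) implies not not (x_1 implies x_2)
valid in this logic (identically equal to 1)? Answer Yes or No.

At x_1 = 1/2, x_2 = 0, for instance:
x_1 implies x_2 = 1/2 implies 0 = 0
not (x_1 implies x_2) = not 0 = 1
not not (x_1 implies x_2) = not 1 = 0
(x_1 implies x_2) implies not not (x_1 implies x_2) = 0 implies 0 = 1
and checking the remaining 24 assignments likewise gives ≥ 1 in every case.

Yes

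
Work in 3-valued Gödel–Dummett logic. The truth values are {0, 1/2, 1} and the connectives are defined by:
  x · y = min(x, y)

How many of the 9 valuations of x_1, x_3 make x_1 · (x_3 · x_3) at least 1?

x_1 = 0, x_3 = 0 ↦ 0  <
x_1 = 0, x_3 = 1/2 ↦ 0  <
x_1 = 0, x_3 = 1 ↦ 0  <
x_1 = 1/2, x_3 = 0 ↦ 0  <
x_1 = 1/2, x_3 = 1/2 ↦ 1/2  <
x_1 = 1/2, x_3 = 1 ↦ 1/2  <
x_1 = 1, x_3 = 0 ↦ 0  <
x_1 = 1, x_3 = 1/2 ↦ 1/2  <
x_1 = 1, x_3 = 1 ↦ 1  ≥
So 1 of the 9 assignments meets the threshold.

1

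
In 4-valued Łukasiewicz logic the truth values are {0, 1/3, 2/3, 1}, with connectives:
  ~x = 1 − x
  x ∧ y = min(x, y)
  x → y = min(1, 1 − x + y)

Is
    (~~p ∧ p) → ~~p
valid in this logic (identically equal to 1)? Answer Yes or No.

p = 0 ↦ 1
p = 1/3 ↦ 1
p = 2/3 ↦ 1
p = 1 ↦ 1
Every assignment gives a value ≥ 1.

Yes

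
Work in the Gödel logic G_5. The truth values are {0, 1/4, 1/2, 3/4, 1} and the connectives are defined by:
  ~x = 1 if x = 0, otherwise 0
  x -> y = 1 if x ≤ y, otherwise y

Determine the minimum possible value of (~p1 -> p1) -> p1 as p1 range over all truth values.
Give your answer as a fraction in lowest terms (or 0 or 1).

1/4

Take p1 = 1/4:
~p1 = ~1/4 = 0
~p1 -> p1 = 0 -> 1/4 = 1
(~p1 -> p1) -> p1 = 1 -> 1/4 = 1/4
No assignment yields a value below 1/4, so this is the minimum.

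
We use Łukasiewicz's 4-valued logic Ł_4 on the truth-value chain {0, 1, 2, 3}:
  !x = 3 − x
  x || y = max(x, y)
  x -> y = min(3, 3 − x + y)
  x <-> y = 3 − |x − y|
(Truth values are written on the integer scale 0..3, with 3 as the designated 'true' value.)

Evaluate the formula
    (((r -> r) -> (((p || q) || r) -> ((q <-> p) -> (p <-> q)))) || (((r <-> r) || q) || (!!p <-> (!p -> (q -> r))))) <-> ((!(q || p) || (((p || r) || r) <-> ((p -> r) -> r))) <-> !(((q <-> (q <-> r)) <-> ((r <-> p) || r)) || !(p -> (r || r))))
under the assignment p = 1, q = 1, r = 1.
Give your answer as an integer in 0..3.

r -> r = 1 -> 1 = 3
p || q = 1 || 1 = 1
(p || q) || r = 1 || 1 = 1
q <-> p = 1 <-> 1 = 3
p <-> q = 1 <-> 1 = 3
(q <-> p) -> (p <-> q) = 3 -> 3 = 3
((p || q) || r) -> ((q <-> p) -> (p <-> q)) = 1 -> 3 = 3
(r -> r) -> (((p || q) || r) -> ((q <-> p) -> (p <-> q))) = 3 -> 3 = 3
r <-> r = 1 <-> 1 = 3
(r <-> r) || q = 3 || 1 = 3
!p = !1 = 2
!!p = !2 = 1
!p = !1 = 2
q -> r = 1 -> 1 = 3
!p -> (q -> r) = 2 -> 3 = 3
!!p <-> (!p -> (q -> r)) = 1 <-> 3 = 1
((r <-> r) || q) || (!!p <-> (!p -> (q -> r))) = 3 || 1 = 3
((r -> r) -> (((p || q) || r) -> ((q <-> p) -> (p <-> q)))) || (((r <-> r) || q) || (!!p <-> (!p -> (q -> r)))) = 3 || 3 = 3
q || p = 1 || 1 = 1
!(q || p) = !1 = 2
p || r = 1 || 1 = 1
(p || r) || r = 1 || 1 = 1
p -> r = 1 -> 1 = 3
(p -> r) -> r = 3 -> 1 = 1
((p || r) || r) <-> ((p -> r) -> r) = 1 <-> 1 = 3
!(q || p) || (((p || r) || r) <-> ((p -> r) -> r)) = 2 || 3 = 3
q <-> r = 1 <-> 1 = 3
q <-> (q <-> r) = 1 <-> 3 = 1
r <-> p = 1 <-> 1 = 3
(r <-> p) || r = 3 || 1 = 3
(q <-> (q <-> r)) <-> ((r <-> p) || r) = 1 <-> 3 = 1
r || r = 1 || 1 = 1
p -> (r || r) = 1 -> 1 = 3
!(p -> (r || r)) = !3 = 0
((q <-> (q <-> r)) <-> ((r <-> p) || r)) || !(p -> (r || r)) = 1 || 0 = 1
!(((q <-> (q <-> r)) <-> ((r <-> p) || r)) || !(p -> (r || r))) = !1 = 2
(!(q || p) || (((p || r) || r) <-> ((p -> r) -> r))) <-> !(((q <-> (q <-> r)) <-> ((r <-> p) || r)) || !(p -> (r || r))) = 3 <-> 2 = 2
(((r -> r) -> (((p || q) || r) -> ((q <-> p) -> (p <-> q)))) || (((r <-> r) || q) || (!!p <-> (!p -> (q -> r))))) <-> ((!(q || p) || (((p || r) || r) <-> ((p -> r) -> r))) <-> !(((q <-> (q <-> r)) <-> ((r <-> p) || r)) || !(p -> (r || r)))) = 3 <-> 2 = 2

2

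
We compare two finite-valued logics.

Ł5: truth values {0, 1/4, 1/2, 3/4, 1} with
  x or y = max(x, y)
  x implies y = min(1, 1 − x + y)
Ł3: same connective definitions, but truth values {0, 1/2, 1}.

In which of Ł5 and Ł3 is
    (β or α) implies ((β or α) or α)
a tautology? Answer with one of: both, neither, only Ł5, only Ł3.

both

In Ł5: every assignment gives 1 — tautology.
In Ł3: every assignment gives 1 — tautology.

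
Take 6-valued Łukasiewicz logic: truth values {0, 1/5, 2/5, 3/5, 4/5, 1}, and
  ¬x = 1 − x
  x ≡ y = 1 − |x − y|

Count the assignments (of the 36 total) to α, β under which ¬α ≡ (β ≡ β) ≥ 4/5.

value 1: 6 assignments (counts)
value 4/5: 6 assignments (counts)
value 3/5: 6 assignments
value 2/5: 6 assignments
value 1/5: 6 assignments
value 0: 6 assignments
So 12 of the 36 assignments meet the threshold.

12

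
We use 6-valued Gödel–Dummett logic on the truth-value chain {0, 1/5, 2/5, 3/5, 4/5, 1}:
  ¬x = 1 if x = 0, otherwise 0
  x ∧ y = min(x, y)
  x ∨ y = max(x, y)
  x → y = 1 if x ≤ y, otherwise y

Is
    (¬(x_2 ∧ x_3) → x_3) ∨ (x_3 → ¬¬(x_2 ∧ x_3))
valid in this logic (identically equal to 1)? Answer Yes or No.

Counterexample: take x_2 = 0, x_3 = 1/5.
x_2 ∧ x_3 = 0 ∧ 1/5 = 0
¬(x_2 ∧ x_3) = ¬0 = 1
¬(x_2 ∧ x_3) → x_3 = 1 → 1/5 = 1/5
x_2 ∧ x_3 = 0 ∧ 1/5 = 0
¬(x_2 ∧ x_3) = ¬0 = 1
¬¬(x_2 ∧ x_3) = ¬1 = 0
x_3 → ¬¬(x_2 ∧ x_3) = 1/5 → 0 = 0
(¬(x_2 ∧ x_3) → x_3) ∨ (x_3 → ¬¬(x_2 ∧ x_3)) = 1/5 ∨ 0 = 1/5
This gives 1/5 ≠ 1.

No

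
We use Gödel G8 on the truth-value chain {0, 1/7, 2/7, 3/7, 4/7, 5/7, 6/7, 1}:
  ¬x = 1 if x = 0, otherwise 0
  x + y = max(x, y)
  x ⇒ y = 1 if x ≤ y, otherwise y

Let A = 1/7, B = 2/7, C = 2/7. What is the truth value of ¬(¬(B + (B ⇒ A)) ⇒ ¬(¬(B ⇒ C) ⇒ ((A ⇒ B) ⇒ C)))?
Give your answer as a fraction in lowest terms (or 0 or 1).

B ⇒ A = 2/7 ⇒ 1/7 = 1/7
B + (B ⇒ A) = 2/7 + 1/7 = 2/7
¬(B + (B ⇒ A)) = ¬2/7 = 0
B ⇒ C = 2/7 ⇒ 2/7 = 1
¬(B ⇒ C) = ¬1 = 0
A ⇒ B = 1/7 ⇒ 2/7 = 1
(A ⇒ B) ⇒ C = 1 ⇒ 2/7 = 2/7
¬(B ⇒ C) ⇒ ((A ⇒ B) ⇒ C) = 0 ⇒ 2/7 = 1
¬(¬(B ⇒ C) ⇒ ((A ⇒ B) ⇒ C)) = ¬1 = 0
¬(B + (B ⇒ A)) ⇒ ¬(¬(B ⇒ C) ⇒ ((A ⇒ B) ⇒ C)) = 0 ⇒ 0 = 1
¬(¬(B + (B ⇒ A)) ⇒ ¬(¬(B ⇒ C) ⇒ ((A ⇒ B) ⇒ C))) = ¬1 = 0

0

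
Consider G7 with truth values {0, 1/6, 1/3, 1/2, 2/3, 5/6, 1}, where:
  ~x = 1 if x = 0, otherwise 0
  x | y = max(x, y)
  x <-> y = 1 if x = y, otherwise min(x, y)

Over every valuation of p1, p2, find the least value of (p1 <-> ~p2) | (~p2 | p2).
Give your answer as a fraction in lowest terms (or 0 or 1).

1/6

Take p1 = 1/6, p2 = 1/6:
~p2 = ~1/6 = 0
p1 <-> ~p2 = 1/6 <-> 0 = 0
~p2 = ~1/6 = 0
~p2 | p2 = 0 | 1/6 = 1/6
(p1 <-> ~p2) | (~p2 | p2) = 0 | 1/6 = 1/6
No assignment yields a value below 1/6, so this is the minimum.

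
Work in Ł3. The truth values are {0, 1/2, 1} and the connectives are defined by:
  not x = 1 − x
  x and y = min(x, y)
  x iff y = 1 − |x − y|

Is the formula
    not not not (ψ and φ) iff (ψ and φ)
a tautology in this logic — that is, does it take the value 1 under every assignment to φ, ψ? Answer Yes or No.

Counterexample: take φ = 0, ψ = 0.
ψ and φ = 0 and 0 = 0
not (ψ and φ) = not 0 = 1
not not (ψ and φ) = not 1 = 0
not not not (ψ and φ) = not 0 = 1
ψ and φ = 0 and 0 = 0
not not not (ψ and φ) iff (ψ and φ) = 1 iff 0 = 0
This gives 0 ≠ 1.

No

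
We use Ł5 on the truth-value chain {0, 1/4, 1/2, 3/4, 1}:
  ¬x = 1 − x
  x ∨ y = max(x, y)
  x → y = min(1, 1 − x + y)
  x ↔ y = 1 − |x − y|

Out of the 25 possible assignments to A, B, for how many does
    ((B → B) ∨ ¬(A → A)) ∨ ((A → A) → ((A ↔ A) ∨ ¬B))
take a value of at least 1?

25

value 1: 25 assignments (counts)
So 25 of the 25 assignments meet the threshold.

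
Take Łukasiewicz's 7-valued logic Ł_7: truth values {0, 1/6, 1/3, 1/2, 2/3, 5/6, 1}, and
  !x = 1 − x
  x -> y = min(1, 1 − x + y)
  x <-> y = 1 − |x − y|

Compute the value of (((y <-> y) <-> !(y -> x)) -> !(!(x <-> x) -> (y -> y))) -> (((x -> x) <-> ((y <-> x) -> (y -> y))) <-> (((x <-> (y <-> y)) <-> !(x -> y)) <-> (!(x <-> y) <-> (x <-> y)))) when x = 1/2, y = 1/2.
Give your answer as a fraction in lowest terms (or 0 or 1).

y <-> y = 1/2 <-> 1/2 = 1
y -> x = 1/2 -> 1/2 = 1
!(y -> x) = !1 = 0
(y <-> y) <-> !(y -> x) = 1 <-> 0 = 0
x <-> x = 1/2 <-> 1/2 = 1
!(x <-> x) = !1 = 0
y -> y = 1/2 -> 1/2 = 1
!(x <-> x) -> (y -> y) = 0 -> 1 = 1
!(!(x <-> x) -> (y -> y)) = !1 = 0
((y <-> y) <-> !(y -> x)) -> !(!(x <-> x) -> (y -> y)) = 0 -> 0 = 1
x -> x = 1/2 -> 1/2 = 1
y <-> x = 1/2 <-> 1/2 = 1
y -> y = 1/2 -> 1/2 = 1
(y <-> x) -> (y -> y) = 1 -> 1 = 1
(x -> x) <-> ((y <-> x) -> (y -> y)) = 1 <-> 1 = 1
y <-> y = 1/2 <-> 1/2 = 1
x <-> (y <-> y) = 1/2 <-> 1 = 1/2
x -> y = 1/2 -> 1/2 = 1
!(x -> y) = !1 = 0
(x <-> (y <-> y)) <-> !(x -> y) = 1/2 <-> 0 = 1/2
x <-> y = 1/2 <-> 1/2 = 1
!(x <-> y) = !1 = 0
x <-> y = 1/2 <-> 1/2 = 1
!(x <-> y) <-> (x <-> y) = 0 <-> 1 = 0
((x <-> (y <-> y)) <-> !(x -> y)) <-> (!(x <-> y) <-> (x <-> y)) = 1/2 <-> 0 = 1/2
((x -> x) <-> ((y <-> x) -> (y -> y))) <-> (((x <-> (y <-> y)) <-> !(x -> y)) <-> (!(x <-> y) <-> (x <-> y))) = 1 <-> 1/2 = 1/2
(((y <-> y) <-> !(y -> x)) -> !(!(x <-> x) -> (y -> y))) -> (((x -> x) <-> ((y <-> x) -> (y -> y))) <-> (((x <-> (y <-> y)) <-> !(x -> y)) <-> (!(x <-> y) <-> (x <-> y)))) = 1 -> 1/2 = 1/2

1/2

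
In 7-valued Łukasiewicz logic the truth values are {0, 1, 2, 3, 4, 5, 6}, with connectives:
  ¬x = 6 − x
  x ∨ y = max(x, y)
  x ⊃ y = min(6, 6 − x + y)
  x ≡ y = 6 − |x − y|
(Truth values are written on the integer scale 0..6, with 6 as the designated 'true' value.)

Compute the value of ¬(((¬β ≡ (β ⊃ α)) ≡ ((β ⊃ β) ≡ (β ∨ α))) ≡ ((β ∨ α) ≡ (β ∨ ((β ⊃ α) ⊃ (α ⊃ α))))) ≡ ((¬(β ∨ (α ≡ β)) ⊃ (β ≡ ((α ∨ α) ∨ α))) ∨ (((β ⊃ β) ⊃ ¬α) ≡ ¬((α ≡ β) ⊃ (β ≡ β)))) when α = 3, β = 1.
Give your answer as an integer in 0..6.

1

¬β = ¬1 = 5
β ⊃ α = 1 ⊃ 3 = 6
¬β ≡ (β ⊃ α) = 5 ≡ 6 = 5
β ⊃ β = 1 ⊃ 1 = 6
β ∨ α = 1 ∨ 3 = 3
(β ⊃ β) ≡ (β ∨ α) = 6 ≡ 3 = 3
(¬β ≡ (β ⊃ α)) ≡ ((β ⊃ β) ≡ (β ∨ α)) = 5 ≡ 3 = 4
β ∨ α = 1 ∨ 3 = 3
β ⊃ α = 1 ⊃ 3 = 6
α ⊃ α = 3 ⊃ 3 = 6
(β ⊃ α) ⊃ (α ⊃ α) = 6 ⊃ 6 = 6
β ∨ ((β ⊃ α) ⊃ (α ⊃ α)) = 1 ∨ 6 = 6
(β ∨ α) ≡ (β ∨ ((β ⊃ α) ⊃ (α ⊃ α))) = 3 ≡ 6 = 3
((¬β ≡ (β ⊃ α)) ≡ ((β ⊃ β) ≡ (β ∨ α))) ≡ ((β ∨ α) ≡ (β ∨ ((β ⊃ α) ⊃ (α ⊃ α)))) = 4 ≡ 3 = 5
¬(((¬β ≡ (β ⊃ α)) ≡ ((β ⊃ β) ≡ (β ∨ α))) ≡ ((β ∨ α) ≡ (β ∨ ((β ⊃ α) ⊃ (α ⊃ α))))) = ¬5 = 1
α ≡ β = 3 ≡ 1 = 4
β ∨ (α ≡ β) = 1 ∨ 4 = 4
¬(β ∨ (α ≡ β)) = ¬4 = 2
α ∨ α = 3 ∨ 3 = 3
(α ∨ α) ∨ α = 3 ∨ 3 = 3
β ≡ ((α ∨ α) ∨ α) = 1 ≡ 3 = 4
¬(β ∨ (α ≡ β)) ⊃ (β ≡ ((α ∨ α) ∨ α)) = 2 ⊃ 4 = 6
β ⊃ β = 1 ⊃ 1 = 6
¬α = ¬3 = 3
(β ⊃ β) ⊃ ¬α = 6 ⊃ 3 = 3
α ≡ β = 3 ≡ 1 = 4
β ≡ β = 1 ≡ 1 = 6
(α ≡ β) ⊃ (β ≡ β) = 4 ⊃ 6 = 6
¬((α ≡ β) ⊃ (β ≡ β)) = ¬6 = 0
((β ⊃ β) ⊃ ¬α) ≡ ¬((α ≡ β) ⊃ (β ≡ β)) = 3 ≡ 0 = 3
(¬(β ∨ (α ≡ β)) ⊃ (β ≡ ((α ∨ α) ∨ α))) ∨ (((β ⊃ β) ⊃ ¬α) ≡ ¬((α ≡ β) ⊃ (β ≡ β))) = 6 ∨ 3 = 6
¬(((¬β ≡ (β ⊃ α)) ≡ ((β ⊃ β) ≡ (β ∨ α))) ≡ ((β ∨ α) ≡ (β ∨ ((β ⊃ α) ⊃ (α ⊃ α))))) ≡ ((¬(β ∨ (α ≡ β)) ⊃ (β ≡ ((α ∨ α) ∨ α))) ∨ (((β ⊃ β) ⊃ ¬α) ≡ ¬((α ≡ β) ⊃ (β ≡ β)))) = 1 ≡ 6 = 1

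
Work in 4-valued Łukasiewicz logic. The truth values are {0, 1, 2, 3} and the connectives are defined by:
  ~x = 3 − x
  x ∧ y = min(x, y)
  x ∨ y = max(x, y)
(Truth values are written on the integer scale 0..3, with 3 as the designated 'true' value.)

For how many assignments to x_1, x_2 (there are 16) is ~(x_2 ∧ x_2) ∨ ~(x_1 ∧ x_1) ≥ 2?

x_1 = 0, x_2 = 0 ↦ 3  ≥
x_1 = 0, x_2 = 1 ↦ 3  ≥
x_1 = 0, x_2 = 2 ↦ 3  ≥
x_1 = 0, x_2 = 3 ↦ 3  ≥
x_1 = 1, x_2 = 0 ↦ 3  ≥
x_1 = 1, x_2 = 1 ↦ 2  ≥
x_1 = 1, x_2 = 2 ↦ 2  ≥
x_1 = 1, x_2 = 3 ↦ 2  ≥
x_1 = 2, x_2 = 0 ↦ 3  ≥
x_1 = 2, x_2 = 1 ↦ 2  ≥
x_1 = 2, x_2 = 2 ↦ 1  <
x_1 = 2, x_2 = 3 ↦ 1  <
x_1 = 3, x_2 = 0 ↦ 3  ≥
x_1 = 3, x_2 = 1 ↦ 2  ≥
x_1 = 3, x_2 = 2 ↦ 1  <
x_1 = 3, x_2 = 3 ↦ 0  <
So 12 of the 16 assignments meet the threshold.

12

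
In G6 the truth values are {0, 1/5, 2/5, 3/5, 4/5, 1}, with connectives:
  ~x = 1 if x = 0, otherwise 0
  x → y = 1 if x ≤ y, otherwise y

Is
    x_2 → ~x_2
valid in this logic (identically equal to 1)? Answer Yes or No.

No

Counterexample: take x_2 = 1/5.
~x_2 = ~1/5 = 0
x_2 → ~x_2 = 1/5 → 0 = 0
This gives 0 ≠ 1.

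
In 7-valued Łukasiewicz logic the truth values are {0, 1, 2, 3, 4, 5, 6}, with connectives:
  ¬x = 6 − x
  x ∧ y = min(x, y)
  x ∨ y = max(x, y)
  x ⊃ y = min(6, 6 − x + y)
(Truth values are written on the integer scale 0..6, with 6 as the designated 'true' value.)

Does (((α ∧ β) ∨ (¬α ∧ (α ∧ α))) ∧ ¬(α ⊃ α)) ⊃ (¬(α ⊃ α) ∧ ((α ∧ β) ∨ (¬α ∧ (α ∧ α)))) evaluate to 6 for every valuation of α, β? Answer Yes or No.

Yes

At α = 1, β = 3, for instance:
α ∧ β = 1 ∧ 3 = 1
¬α = ¬1 = 5
α ∧ α = 1 ∧ 1 = 1
¬α ∧ (α ∧ α) = 5 ∧ 1 = 1
(α ∧ β) ∨ (¬α ∧ (α ∧ α)) = 1 ∨ 1 = 1
α ⊃ α = 1 ⊃ 1 = 6
¬(α ⊃ α) = ¬6 = 0
((α ∧ β) ∨ (¬α ∧ (α ∧ α))) ∧ ¬(α ⊃ α) = 1 ∧ 0 = 0
¬(α ⊃ α) ∧ ((α ∧ β) ∨ (¬α ∧ (α ∧ α))) = 0 ∧ 1 = 0
(((α ∧ β) ∨ (¬α ∧ (α ∧ α))) ∧ ¬(α ⊃ α)) ⊃ (¬(α ⊃ α) ∧ ((α ∧ β) ∨ (¬α ∧ (α ∧ α)))) = 0 ⊃ 0 = 6
and checking the remaining 48 assignments likewise gives ≥ 6 in every case.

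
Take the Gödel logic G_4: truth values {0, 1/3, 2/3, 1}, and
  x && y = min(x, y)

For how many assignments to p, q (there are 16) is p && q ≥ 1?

p = 0, q = 0 ↦ 0  <
p = 0, q = 1/3 ↦ 0  <
p = 0, q = 2/3 ↦ 0  <
p = 0, q = 1 ↦ 0  <
p = 1/3, q = 0 ↦ 0  <
p = 1/3, q = 1/3 ↦ 1/3  <
p = 1/3, q = 2/3 ↦ 1/3  <
p = 1/3, q = 1 ↦ 1/3  <
p = 2/3, q = 0 ↦ 0  <
p = 2/3, q = 1/3 ↦ 1/3  <
p = 2/3, q = 2/3 ↦ 2/3  <
p = 2/3, q = 1 ↦ 2/3  <
p = 1, q = 0 ↦ 0  <
p = 1, q = 1/3 ↦ 1/3  <
p = 1, q = 2/3 ↦ 2/3  <
p = 1, q = 1 ↦ 1  ≥
So 1 of the 16 assignments meets the threshold.

1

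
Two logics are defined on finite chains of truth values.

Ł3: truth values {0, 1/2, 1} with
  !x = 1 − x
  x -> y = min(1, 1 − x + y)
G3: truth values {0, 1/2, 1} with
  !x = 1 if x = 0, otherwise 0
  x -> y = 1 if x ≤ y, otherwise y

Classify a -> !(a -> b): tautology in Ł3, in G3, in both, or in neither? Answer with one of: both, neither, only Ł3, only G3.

In Ł3: at a = 1/2, b = 1/2 the value is 1/2 — not a tautology.
In G3: at a = 1/2, b = 1/2 the value is 0 — not a tautology.

neither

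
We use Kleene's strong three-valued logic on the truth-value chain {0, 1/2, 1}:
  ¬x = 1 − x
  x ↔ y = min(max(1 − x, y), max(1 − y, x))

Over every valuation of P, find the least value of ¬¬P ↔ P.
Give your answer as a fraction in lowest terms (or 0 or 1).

Take P = 1/2:
¬P = ¬1/2 = 1/2
¬¬P = ¬1/2 = 1/2
¬¬P ↔ P = 1/2 ↔ 1/2 = 1/2
No assignment yields a value below 1/2, so this is the minimum.

1/2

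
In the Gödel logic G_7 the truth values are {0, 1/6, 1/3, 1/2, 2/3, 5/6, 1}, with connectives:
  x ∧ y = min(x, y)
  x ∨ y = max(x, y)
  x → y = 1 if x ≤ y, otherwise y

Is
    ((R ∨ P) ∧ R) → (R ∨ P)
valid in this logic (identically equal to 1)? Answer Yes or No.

Yes

At P = 2/3, R = 0, for instance:
R ∨ P = 0 ∨ 2/3 = 2/3
(R ∨ P) ∧ R = 2/3 ∧ 0 = 0
((R ∨ P) ∧ R) → (R ∨ P) = 0 → 2/3 = 1
and checking the remaining 48 assignments likewise gives ≥ 1 in every case.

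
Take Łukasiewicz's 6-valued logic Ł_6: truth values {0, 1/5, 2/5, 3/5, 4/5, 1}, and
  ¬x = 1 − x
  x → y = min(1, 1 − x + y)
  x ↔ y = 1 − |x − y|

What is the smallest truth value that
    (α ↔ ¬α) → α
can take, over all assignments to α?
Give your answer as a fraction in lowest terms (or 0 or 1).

3/5

Take α = 2/5:
¬α = ¬2/5 = 3/5
α ↔ ¬α = 2/5 ↔ 3/5 = 4/5
(α ↔ ¬α) → α = 4/5 → 2/5 = 3/5
No assignment yields a value below 3/5, so this is the minimum.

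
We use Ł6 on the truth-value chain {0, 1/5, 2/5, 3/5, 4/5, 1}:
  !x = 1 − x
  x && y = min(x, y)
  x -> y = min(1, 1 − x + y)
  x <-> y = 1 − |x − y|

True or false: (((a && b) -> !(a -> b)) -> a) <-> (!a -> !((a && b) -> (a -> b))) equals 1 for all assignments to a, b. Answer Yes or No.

No

Counterexample: take a = 1/5, b = 1/5.
a && b = 1/5 && 1/5 = 1/5
a -> b = 1/5 -> 1/5 = 1
!(a -> b) = !1 = 0
(a && b) -> !(a -> b) = 1/5 -> 0 = 4/5
((a && b) -> !(a -> b)) -> a = 4/5 -> 1/5 = 2/5
!a = !1/5 = 4/5
a && b = 1/5 && 1/5 = 1/5
a -> b = 1/5 -> 1/5 = 1
(a && b) -> (a -> b) = 1/5 -> 1 = 1
!((a && b) -> (a -> b)) = !1 = 0
!a -> !((a && b) -> (a -> b)) = 4/5 -> 0 = 1/5
(((a && b) -> !(a -> b)) -> a) <-> (!a -> !((a && b) -> (a -> b))) = 2/5 <-> 1/5 = 4/5
This gives 4/5 ≠ 1.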